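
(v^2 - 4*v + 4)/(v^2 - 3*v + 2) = (v - 2)/(v - 1)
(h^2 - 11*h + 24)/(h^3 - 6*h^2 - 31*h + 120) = 1/(h + 5)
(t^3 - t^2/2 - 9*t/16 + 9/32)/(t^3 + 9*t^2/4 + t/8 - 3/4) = (t - 3/4)/(t + 2)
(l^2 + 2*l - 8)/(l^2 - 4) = (l + 4)/(l + 2)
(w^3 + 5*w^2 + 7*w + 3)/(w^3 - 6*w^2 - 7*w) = (w^2 + 4*w + 3)/(w*(w - 7))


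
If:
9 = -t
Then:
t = -9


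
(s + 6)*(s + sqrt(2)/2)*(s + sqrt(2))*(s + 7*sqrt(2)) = s^4 + 6*s^3 + 17*sqrt(2)*s^3/2 + 22*s^2 + 51*sqrt(2)*s^2 + 7*sqrt(2)*s + 132*s + 42*sqrt(2)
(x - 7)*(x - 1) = x^2 - 8*x + 7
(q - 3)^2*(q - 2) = q^3 - 8*q^2 + 21*q - 18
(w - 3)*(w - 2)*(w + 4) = w^3 - w^2 - 14*w + 24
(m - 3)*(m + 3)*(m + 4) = m^3 + 4*m^2 - 9*m - 36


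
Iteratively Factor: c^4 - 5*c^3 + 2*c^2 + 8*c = (c - 2)*(c^3 - 3*c^2 - 4*c) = c*(c - 2)*(c^2 - 3*c - 4) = c*(c - 2)*(c + 1)*(c - 4)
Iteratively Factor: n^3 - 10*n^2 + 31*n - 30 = (n - 3)*(n^2 - 7*n + 10) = (n - 5)*(n - 3)*(n - 2)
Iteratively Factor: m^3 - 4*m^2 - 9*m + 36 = (m - 4)*(m^2 - 9) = (m - 4)*(m + 3)*(m - 3)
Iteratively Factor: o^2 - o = (o)*(o - 1)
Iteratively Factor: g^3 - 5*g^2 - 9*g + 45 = (g - 5)*(g^2 - 9) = (g - 5)*(g - 3)*(g + 3)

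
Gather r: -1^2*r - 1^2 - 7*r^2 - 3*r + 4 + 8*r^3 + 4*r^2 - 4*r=8*r^3 - 3*r^2 - 8*r + 3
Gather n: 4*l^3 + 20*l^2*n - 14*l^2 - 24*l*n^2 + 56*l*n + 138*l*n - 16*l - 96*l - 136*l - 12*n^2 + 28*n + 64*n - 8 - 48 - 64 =4*l^3 - 14*l^2 - 248*l + n^2*(-24*l - 12) + n*(20*l^2 + 194*l + 92) - 120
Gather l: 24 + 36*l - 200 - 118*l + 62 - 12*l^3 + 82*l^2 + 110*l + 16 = -12*l^3 + 82*l^2 + 28*l - 98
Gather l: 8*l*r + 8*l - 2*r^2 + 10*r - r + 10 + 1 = l*(8*r + 8) - 2*r^2 + 9*r + 11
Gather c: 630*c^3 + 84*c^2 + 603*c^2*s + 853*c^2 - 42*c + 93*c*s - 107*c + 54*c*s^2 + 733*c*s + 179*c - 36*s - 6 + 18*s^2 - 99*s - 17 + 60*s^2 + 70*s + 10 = 630*c^3 + c^2*(603*s + 937) + c*(54*s^2 + 826*s + 30) + 78*s^2 - 65*s - 13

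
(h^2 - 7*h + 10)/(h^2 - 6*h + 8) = (h - 5)/(h - 4)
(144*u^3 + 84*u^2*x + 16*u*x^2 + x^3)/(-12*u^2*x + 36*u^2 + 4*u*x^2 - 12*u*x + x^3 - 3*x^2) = (24*u^2 + 10*u*x + x^2)/(-2*u*x + 6*u + x^2 - 3*x)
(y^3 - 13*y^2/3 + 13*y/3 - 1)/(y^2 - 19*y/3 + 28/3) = (3*y^3 - 13*y^2 + 13*y - 3)/(3*y^2 - 19*y + 28)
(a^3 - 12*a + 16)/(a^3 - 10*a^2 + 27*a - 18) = (a^3 - 12*a + 16)/(a^3 - 10*a^2 + 27*a - 18)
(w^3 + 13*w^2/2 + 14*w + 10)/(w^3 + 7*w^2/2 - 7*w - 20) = (2*w^2 + 9*w + 10)/(2*w^2 + 3*w - 20)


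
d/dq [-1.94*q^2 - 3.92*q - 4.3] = -3.88*q - 3.92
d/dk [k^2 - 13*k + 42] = 2*k - 13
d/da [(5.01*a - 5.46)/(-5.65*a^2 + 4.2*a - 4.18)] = (28.3065*a^2 - 61.698*a + 1.99020000000001)/(31.9225*a^4 - 47.46*a^3 + 64.874*a^2 - 35.112*a + 17.4724)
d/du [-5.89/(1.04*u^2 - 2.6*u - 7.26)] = (12.2512*u - 15.314)/(-1.04*u^2 + 2.6*u + 7.26)^2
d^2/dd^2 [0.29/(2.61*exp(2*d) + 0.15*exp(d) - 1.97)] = (-(3.0276*exp(d) + 0.0435)*(2.61*exp(2*d) + 0.15*exp(d) - 1.97) + 0.29*(5.22*exp(d) + 0.15)*(10.44*exp(d) + 0.3)*exp(d))*exp(d)/(2.61*exp(2*d) + 0.15*exp(d) - 1.97)^3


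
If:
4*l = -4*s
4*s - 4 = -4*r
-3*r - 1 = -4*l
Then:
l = 4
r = 5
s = -4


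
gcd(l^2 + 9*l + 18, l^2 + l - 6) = l + 3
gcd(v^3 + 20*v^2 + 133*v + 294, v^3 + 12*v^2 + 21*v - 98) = v^2 + 14*v + 49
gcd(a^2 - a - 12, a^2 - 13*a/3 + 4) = 1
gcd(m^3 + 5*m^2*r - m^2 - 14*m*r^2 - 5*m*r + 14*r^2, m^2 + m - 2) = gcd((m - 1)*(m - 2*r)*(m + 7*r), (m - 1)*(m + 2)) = m - 1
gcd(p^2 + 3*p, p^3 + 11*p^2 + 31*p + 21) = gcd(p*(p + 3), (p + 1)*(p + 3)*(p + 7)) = p + 3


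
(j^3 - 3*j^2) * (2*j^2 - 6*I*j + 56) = 2*j^5 - 6*j^4 - 6*I*j^4 + 56*j^3 + 18*I*j^3 - 168*j^2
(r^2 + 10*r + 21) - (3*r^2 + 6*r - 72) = -2*r^2 + 4*r + 93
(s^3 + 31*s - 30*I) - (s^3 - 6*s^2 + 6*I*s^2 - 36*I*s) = 6*s^2 - 6*I*s^2 + 31*s + 36*I*s - 30*I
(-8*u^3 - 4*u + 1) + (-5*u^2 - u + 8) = -8*u^3 - 5*u^2 - 5*u + 9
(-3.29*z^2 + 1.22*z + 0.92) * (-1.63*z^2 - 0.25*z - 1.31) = 5.3627*z^4 - 1.1661*z^3 + 2.5053*z^2 - 1.8282*z - 1.2052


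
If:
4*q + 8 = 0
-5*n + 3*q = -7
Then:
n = 1/5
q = -2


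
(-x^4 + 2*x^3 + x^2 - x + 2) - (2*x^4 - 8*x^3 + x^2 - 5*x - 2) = -3*x^4 + 10*x^3 + 4*x + 4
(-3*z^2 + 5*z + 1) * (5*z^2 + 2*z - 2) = -15*z^4 + 19*z^3 + 21*z^2 - 8*z - 2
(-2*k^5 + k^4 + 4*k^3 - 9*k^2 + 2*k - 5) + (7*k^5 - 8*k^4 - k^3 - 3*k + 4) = 5*k^5 - 7*k^4 + 3*k^3 - 9*k^2 - k - 1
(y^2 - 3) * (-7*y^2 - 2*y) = -7*y^4 - 2*y^3 + 21*y^2 + 6*y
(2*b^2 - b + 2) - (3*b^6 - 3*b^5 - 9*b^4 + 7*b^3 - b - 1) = -3*b^6 + 3*b^5 + 9*b^4 - 7*b^3 + 2*b^2 + 3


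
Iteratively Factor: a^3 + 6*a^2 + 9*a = (a + 3)*(a^2 + 3*a) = (a + 3)^2*(a)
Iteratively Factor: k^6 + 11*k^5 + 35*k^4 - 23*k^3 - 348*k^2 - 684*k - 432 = (k + 3)*(k^5 + 8*k^4 + 11*k^3 - 56*k^2 - 180*k - 144) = (k - 3)*(k + 3)*(k^4 + 11*k^3 + 44*k^2 + 76*k + 48) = (k - 3)*(k + 2)*(k + 3)*(k^3 + 9*k^2 + 26*k + 24) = (k - 3)*(k + 2)^2*(k + 3)*(k^2 + 7*k + 12) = (k - 3)*(k + 2)^2*(k + 3)*(k + 4)*(k + 3)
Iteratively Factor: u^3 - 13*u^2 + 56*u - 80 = (u - 5)*(u^2 - 8*u + 16) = (u - 5)*(u - 4)*(u - 4)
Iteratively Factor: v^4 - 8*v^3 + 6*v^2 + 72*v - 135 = (v + 3)*(v^3 - 11*v^2 + 39*v - 45) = (v - 3)*(v + 3)*(v^2 - 8*v + 15) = (v - 5)*(v - 3)*(v + 3)*(v - 3)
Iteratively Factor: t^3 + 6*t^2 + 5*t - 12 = (t - 1)*(t^2 + 7*t + 12) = (t - 1)*(t + 4)*(t + 3)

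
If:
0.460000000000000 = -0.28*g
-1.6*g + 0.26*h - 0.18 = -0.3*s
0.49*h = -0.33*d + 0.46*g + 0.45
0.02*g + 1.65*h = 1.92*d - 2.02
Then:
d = 0.32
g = -1.64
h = -0.84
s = -7.44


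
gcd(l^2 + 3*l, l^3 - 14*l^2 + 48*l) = l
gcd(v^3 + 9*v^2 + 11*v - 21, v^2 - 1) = v - 1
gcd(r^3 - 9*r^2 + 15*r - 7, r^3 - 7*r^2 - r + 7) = r^2 - 8*r + 7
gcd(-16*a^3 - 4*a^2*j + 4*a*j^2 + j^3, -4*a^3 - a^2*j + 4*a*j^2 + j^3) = 4*a + j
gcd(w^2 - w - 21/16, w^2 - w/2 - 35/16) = w - 7/4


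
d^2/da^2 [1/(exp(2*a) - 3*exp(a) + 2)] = ((3 - 4*exp(a))*(exp(2*a) - 3*exp(a) + 2) + 2*(2*exp(a) - 3)^2*exp(a))*exp(a)/(exp(2*a) - 3*exp(a) + 2)^3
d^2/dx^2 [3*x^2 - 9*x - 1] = 6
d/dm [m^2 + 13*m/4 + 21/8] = 2*m + 13/4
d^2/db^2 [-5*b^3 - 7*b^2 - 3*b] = -30*b - 14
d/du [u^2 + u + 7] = 2*u + 1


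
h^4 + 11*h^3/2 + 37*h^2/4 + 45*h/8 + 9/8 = (h + 1/2)^2*(h + 3/2)*(h + 3)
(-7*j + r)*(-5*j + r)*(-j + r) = -35*j^3 + 47*j^2*r - 13*j*r^2 + r^3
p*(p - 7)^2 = p^3 - 14*p^2 + 49*p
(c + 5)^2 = c^2 + 10*c + 25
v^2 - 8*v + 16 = (v - 4)^2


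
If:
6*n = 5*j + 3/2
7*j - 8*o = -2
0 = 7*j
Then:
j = 0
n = 1/4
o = 1/4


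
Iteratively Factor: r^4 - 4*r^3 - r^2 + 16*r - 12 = (r - 3)*(r^3 - r^2 - 4*r + 4) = (r - 3)*(r - 2)*(r^2 + r - 2) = (r - 3)*(r - 2)*(r - 1)*(r + 2)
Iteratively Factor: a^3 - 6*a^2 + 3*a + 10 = (a - 5)*(a^2 - a - 2) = (a - 5)*(a - 2)*(a + 1)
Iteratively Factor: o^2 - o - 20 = (o + 4)*(o - 5)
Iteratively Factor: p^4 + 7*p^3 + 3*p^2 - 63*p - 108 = (p - 3)*(p^3 + 10*p^2 + 33*p + 36) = (p - 3)*(p + 3)*(p^2 + 7*p + 12) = (p - 3)*(p + 3)*(p + 4)*(p + 3)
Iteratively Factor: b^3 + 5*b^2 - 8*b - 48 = (b + 4)*(b^2 + b - 12) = (b + 4)^2*(b - 3)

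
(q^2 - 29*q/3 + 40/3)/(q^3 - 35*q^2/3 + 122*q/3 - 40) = (q - 8)/(q^2 - 10*q + 24)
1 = 1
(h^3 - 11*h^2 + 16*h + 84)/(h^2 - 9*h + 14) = (h^2 - 4*h - 12)/(h - 2)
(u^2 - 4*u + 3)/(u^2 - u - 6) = (u - 1)/(u + 2)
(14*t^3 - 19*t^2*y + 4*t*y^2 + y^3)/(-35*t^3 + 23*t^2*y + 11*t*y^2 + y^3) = (-2*t + y)/(5*t + y)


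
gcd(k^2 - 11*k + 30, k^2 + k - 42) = k - 6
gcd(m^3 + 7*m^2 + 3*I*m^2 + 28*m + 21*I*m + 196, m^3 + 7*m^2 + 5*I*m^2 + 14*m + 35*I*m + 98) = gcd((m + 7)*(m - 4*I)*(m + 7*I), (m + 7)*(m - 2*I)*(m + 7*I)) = m^2 + m*(7 + 7*I) + 49*I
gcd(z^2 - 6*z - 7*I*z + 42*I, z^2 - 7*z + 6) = z - 6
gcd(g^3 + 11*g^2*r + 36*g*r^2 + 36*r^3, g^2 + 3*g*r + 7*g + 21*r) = g + 3*r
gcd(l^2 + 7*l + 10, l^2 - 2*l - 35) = l + 5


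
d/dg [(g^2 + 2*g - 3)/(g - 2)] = (g^2 - 4*g - 1)/(g^2 - 4*g + 4)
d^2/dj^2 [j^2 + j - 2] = 2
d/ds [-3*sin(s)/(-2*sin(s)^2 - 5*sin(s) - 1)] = 3*cos(s)*cos(2*s)/(5*sin(s) - cos(2*s) + 2)^2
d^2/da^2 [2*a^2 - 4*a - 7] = 4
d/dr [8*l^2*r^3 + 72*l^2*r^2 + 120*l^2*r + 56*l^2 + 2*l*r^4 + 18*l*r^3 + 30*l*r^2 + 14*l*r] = 2*l*(12*l*r^2 + 72*l*r + 60*l + 4*r^3 + 27*r^2 + 30*r + 7)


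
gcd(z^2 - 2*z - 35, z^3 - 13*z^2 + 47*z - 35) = z - 7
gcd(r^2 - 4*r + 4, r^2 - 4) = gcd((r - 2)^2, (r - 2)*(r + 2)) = r - 2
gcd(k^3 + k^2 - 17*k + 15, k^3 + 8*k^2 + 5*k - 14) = k - 1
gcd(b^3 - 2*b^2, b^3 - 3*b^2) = b^2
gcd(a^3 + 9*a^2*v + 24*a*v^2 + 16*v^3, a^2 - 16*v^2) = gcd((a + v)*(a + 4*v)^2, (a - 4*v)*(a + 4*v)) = a + 4*v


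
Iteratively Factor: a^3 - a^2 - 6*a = (a - 3)*(a^2 + 2*a) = a*(a - 3)*(a + 2)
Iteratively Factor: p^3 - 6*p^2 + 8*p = (p - 2)*(p^2 - 4*p) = (p - 4)*(p - 2)*(p)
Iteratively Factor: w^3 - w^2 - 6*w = (w + 2)*(w^2 - 3*w) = (w - 3)*(w + 2)*(w)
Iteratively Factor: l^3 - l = (l + 1)*(l^2 - l) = (l - 1)*(l + 1)*(l)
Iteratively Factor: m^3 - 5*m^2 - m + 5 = (m + 1)*(m^2 - 6*m + 5) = (m - 5)*(m + 1)*(m - 1)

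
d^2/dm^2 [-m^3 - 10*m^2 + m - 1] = -6*m - 20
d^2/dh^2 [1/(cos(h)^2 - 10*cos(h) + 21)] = (-8*sin(h)^4 + 36*sin(h)^2 - 495*cos(h) + 15*cos(3*h) + 288)/(2*(cos(h) - 7)^3*(cos(h) - 3)^3)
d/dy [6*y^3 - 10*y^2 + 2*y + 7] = 18*y^2 - 20*y + 2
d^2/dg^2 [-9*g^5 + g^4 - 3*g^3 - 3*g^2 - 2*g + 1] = -180*g^3 + 12*g^2 - 18*g - 6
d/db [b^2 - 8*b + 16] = 2*b - 8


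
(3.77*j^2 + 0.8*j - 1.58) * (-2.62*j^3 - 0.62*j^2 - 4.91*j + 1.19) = -9.8774*j^5 - 4.4334*j^4 - 14.8671*j^3 + 1.5379*j^2 + 8.7098*j - 1.8802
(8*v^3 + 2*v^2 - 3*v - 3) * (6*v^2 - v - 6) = 48*v^5 + 4*v^4 - 68*v^3 - 27*v^2 + 21*v + 18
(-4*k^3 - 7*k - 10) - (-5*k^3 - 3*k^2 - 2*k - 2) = k^3 + 3*k^2 - 5*k - 8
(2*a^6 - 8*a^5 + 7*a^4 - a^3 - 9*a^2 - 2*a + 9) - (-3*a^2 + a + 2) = 2*a^6 - 8*a^5 + 7*a^4 - a^3 - 6*a^2 - 3*a + 7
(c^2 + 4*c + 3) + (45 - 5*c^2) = -4*c^2 + 4*c + 48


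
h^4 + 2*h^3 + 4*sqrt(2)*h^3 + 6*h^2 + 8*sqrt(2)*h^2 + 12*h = h*(h + 2)*(h + sqrt(2))*(h + 3*sqrt(2))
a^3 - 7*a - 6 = (a - 3)*(a + 1)*(a + 2)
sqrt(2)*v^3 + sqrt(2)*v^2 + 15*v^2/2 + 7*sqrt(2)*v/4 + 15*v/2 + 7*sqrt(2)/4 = (v + 1)*(v + 7*sqrt(2)/2)*(sqrt(2)*v + 1/2)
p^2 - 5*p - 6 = (p - 6)*(p + 1)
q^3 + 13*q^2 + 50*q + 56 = (q + 2)*(q + 4)*(q + 7)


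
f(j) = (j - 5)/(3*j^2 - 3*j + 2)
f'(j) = (3 - 6*j)*(j - 5)/(3*j^2 - 3*j + 2)^2 + 1/(3*j^2 - 3*j + 2) = (-3*j^2 + 30*j - 13)/(9*j^4 - 18*j^3 + 21*j^2 - 12*j + 4)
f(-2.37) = -0.28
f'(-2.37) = -0.15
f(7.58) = 0.02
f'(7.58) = 0.00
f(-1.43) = -0.52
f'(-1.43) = -0.40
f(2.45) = -0.20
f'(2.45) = 0.27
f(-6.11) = -0.08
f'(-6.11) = -0.02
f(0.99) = -2.04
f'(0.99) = 3.54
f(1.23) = -1.32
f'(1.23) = 2.39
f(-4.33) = -0.13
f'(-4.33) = -0.04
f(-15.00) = -0.03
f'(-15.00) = 0.00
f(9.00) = 0.02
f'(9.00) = 0.00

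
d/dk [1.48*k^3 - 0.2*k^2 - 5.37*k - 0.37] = 4.44*k^2 - 0.4*k - 5.37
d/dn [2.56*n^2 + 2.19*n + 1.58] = 5.12*n + 2.19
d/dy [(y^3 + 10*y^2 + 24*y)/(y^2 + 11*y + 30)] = (y^2 + 10*y + 20)/(y^2 + 10*y + 25)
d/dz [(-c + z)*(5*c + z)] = 4*c + 2*z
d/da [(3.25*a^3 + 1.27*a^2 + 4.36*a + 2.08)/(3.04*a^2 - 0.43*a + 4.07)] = (9.88*a^4 - 2.795*a^3 + 25.882*a^2 - 2.3086*a + 18.6396)/(9.2416*a^4 - 2.6144*a^3 + 24.9305*a^2 - 3.5002*a + 16.5649)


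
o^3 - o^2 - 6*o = o*(o - 3)*(o + 2)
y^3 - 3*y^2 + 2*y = y*(y - 2)*(y - 1)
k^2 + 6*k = k*(k + 6)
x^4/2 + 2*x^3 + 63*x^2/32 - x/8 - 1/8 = (x/2 + 1)*(x - 1/4)*(x + 1/4)*(x + 2)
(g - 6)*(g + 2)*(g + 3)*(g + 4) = g^4 + 3*g^3 - 28*g^2 - 132*g - 144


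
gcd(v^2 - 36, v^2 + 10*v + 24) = v + 6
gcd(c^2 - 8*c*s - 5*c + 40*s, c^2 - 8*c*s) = -c + 8*s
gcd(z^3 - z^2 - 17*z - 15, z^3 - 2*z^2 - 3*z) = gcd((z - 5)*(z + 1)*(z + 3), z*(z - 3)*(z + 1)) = z + 1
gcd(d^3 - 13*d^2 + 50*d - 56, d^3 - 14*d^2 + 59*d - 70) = d^2 - 9*d + 14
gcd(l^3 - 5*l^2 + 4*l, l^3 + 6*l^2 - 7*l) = l^2 - l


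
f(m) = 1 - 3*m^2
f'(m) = -6*m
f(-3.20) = -29.72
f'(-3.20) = 19.20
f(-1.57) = -6.39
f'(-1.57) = 9.42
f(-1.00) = -2.00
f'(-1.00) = 6.00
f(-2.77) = -22.02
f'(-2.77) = 16.62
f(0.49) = 0.28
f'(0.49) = -2.94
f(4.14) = -50.42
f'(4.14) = -24.84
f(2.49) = -17.60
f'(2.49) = -14.94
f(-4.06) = -48.45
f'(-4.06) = 24.36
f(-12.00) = -431.00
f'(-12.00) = 72.00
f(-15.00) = -674.00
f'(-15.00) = 90.00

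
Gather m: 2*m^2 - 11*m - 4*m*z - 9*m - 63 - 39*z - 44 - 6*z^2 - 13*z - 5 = 2*m^2 + m*(-4*z - 20) - 6*z^2 - 52*z - 112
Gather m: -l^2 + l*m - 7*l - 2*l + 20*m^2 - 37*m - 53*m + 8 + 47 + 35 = -l^2 - 9*l + 20*m^2 + m*(l - 90) + 90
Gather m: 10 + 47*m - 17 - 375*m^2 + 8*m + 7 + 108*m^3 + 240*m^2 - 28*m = 108*m^3 - 135*m^2 + 27*m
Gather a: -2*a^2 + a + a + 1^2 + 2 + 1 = -2*a^2 + 2*a + 4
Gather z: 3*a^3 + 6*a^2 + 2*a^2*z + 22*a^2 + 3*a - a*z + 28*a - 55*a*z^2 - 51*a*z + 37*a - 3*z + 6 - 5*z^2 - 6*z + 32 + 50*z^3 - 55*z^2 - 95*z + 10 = 3*a^3 + 28*a^2 + 68*a + 50*z^3 + z^2*(-55*a - 60) + z*(2*a^2 - 52*a - 104) + 48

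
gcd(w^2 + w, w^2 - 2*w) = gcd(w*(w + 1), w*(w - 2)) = w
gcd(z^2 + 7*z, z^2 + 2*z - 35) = z + 7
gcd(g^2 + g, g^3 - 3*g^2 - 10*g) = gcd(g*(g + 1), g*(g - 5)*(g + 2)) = g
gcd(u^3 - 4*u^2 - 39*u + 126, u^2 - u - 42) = u^2 - u - 42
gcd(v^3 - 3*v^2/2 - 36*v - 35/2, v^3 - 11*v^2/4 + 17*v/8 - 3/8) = 1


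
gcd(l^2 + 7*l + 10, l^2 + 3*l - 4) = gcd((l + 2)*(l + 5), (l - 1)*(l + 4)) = 1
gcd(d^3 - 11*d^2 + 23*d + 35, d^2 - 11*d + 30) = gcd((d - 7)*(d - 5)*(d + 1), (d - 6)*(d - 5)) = d - 5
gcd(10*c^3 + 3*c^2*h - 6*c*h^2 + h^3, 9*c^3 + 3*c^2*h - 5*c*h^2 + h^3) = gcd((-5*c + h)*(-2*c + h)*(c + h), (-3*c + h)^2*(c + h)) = c + h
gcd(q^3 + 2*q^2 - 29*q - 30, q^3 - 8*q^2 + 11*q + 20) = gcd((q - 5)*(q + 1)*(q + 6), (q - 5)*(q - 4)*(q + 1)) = q^2 - 4*q - 5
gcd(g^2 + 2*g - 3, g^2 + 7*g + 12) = g + 3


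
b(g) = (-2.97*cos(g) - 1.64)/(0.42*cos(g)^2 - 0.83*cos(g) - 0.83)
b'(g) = (0.84*sin(g)*cos(g) - 0.83*sin(g))*(-2.97*cos(g) - 1.64)/(0.42*cos(g)^2 - 0.83*cos(g) - 0.83)^2 + 2.97*sin(g)/(0.42*cos(g)^2 - 0.83*cos(g) - 0.83) = (1.2474*sin(g)^2 - 1.3776*cos(g) - 2.3513)*sin(g)/(-0.42*cos(g)^2 + 0.83*cos(g) + 0.83)^2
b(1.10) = 2.67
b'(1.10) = -1.41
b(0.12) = 3.70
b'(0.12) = -0.29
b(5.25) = 2.76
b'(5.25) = 1.40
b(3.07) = 3.18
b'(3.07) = -0.40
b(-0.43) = 3.51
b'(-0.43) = 0.92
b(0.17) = 3.68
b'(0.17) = -0.40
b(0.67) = 3.25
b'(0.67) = -1.23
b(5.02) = 2.44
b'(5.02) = 1.43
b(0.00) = 3.72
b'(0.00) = 0.00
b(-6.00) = 3.62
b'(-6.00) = -0.65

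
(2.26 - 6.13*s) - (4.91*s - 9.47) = 11.73 - 11.04*s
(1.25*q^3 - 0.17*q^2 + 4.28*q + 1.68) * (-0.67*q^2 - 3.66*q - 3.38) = -0.8375*q^5 - 4.4611*q^4 - 6.4704*q^3 - 16.2158*q^2 - 20.6152*q - 5.6784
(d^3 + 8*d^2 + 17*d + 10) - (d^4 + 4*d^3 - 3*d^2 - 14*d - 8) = -d^4 - 3*d^3 + 11*d^2 + 31*d + 18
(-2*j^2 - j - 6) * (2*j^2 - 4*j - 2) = -4*j^4 + 6*j^3 - 4*j^2 + 26*j + 12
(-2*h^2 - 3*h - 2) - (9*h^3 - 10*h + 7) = -9*h^3 - 2*h^2 + 7*h - 9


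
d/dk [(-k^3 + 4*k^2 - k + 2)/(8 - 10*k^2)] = (5*k^4 - 17*k^2 + 52*k - 4)/(2*(25*k^4 - 40*k^2 + 16))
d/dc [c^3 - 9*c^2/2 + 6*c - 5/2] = 3*c^2 - 9*c + 6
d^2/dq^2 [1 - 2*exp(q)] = -2*exp(q)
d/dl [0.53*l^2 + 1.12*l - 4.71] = 1.06*l + 1.12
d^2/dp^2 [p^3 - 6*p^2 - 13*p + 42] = 6*p - 12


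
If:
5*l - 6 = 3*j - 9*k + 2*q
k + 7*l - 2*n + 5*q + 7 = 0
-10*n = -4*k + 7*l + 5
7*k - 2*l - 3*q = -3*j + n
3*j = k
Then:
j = -83/156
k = -83/52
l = 537/286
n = -1403/572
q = -2683/572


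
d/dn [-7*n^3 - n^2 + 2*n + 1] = -21*n^2 - 2*n + 2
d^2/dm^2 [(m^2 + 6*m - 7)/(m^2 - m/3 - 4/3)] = 18*(19*m^3 - 51*m^2 + 93*m - 33)/(27*m^6 - 27*m^5 - 99*m^4 + 71*m^3 + 132*m^2 - 48*m - 64)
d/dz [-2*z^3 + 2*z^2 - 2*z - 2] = -6*z^2 + 4*z - 2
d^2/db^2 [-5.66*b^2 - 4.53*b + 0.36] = -11.3200000000000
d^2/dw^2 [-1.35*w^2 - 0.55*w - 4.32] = -2.70000000000000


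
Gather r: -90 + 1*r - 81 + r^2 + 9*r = r^2 + 10*r - 171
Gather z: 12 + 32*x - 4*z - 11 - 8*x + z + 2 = 24*x - 3*z + 3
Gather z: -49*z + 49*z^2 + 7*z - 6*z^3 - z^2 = -6*z^3 + 48*z^2 - 42*z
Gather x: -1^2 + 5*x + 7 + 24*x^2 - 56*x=24*x^2 - 51*x + 6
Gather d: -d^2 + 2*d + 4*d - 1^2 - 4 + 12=-d^2 + 6*d + 7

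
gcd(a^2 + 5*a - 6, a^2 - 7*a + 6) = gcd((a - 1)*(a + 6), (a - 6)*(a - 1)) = a - 1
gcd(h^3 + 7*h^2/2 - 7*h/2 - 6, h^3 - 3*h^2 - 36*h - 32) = h^2 + 5*h + 4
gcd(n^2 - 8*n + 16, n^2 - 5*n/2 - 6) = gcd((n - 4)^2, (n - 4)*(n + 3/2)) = n - 4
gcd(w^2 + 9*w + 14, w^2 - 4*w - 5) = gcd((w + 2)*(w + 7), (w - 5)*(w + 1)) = 1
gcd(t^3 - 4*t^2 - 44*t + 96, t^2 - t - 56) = t - 8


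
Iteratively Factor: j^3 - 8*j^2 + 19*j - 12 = (j - 3)*(j^2 - 5*j + 4) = (j - 3)*(j - 1)*(j - 4)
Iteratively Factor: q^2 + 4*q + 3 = (q + 3)*(q + 1)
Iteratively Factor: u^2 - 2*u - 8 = (u - 4)*(u + 2)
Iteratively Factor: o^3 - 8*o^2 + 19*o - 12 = (o - 3)*(o^2 - 5*o + 4) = (o - 4)*(o - 3)*(o - 1)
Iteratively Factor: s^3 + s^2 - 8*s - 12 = (s + 2)*(s^2 - s - 6) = (s - 3)*(s + 2)*(s + 2)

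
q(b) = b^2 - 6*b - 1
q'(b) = 2*b - 6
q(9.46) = 31.73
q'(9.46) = 12.92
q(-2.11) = 16.11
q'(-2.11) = -10.22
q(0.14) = -1.82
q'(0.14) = -5.72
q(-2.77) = 23.29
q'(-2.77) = -11.54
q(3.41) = -9.83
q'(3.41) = 0.82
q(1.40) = -7.44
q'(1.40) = -3.20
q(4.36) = -8.15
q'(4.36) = 2.72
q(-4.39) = 44.61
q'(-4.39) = -14.78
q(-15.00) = 314.00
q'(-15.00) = -36.00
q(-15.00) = 314.00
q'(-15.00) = -36.00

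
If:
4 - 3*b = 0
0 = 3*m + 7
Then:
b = 4/3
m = -7/3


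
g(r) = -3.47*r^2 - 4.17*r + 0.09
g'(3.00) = -24.99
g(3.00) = -43.65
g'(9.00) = -66.63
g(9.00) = -318.51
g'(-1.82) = 8.46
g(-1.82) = -3.81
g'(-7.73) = 49.48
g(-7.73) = -175.02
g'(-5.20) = 31.92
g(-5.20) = -72.05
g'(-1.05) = 3.12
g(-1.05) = 0.64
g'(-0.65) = 0.34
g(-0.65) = 1.33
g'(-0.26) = -2.37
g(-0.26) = 0.94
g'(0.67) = -8.82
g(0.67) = -4.26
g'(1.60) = -15.27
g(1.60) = -15.47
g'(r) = -6.94*r - 4.17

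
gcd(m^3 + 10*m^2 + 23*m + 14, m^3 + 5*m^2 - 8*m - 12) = m + 1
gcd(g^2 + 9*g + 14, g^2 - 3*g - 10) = g + 2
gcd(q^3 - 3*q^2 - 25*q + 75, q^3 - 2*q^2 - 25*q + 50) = q^2 - 25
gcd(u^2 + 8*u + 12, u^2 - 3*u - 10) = u + 2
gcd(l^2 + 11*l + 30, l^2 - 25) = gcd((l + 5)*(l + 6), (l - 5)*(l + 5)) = l + 5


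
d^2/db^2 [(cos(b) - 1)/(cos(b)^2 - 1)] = (sin(b)^2 + cos(b) + 1)/(cos(b) + 1)^3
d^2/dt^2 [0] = 0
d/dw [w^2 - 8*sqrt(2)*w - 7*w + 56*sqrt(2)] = 2*w - 8*sqrt(2) - 7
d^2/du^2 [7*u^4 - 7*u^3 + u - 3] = 42*u*(2*u - 1)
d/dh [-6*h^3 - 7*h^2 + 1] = 2*h*(-9*h - 7)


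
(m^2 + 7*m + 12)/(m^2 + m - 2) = (m^2 + 7*m + 12)/(m^2 + m - 2)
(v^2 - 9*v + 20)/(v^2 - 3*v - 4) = (v - 5)/(v + 1)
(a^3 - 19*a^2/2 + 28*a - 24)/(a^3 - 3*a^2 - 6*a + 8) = (a^2 - 11*a/2 + 6)/(a^2 + a - 2)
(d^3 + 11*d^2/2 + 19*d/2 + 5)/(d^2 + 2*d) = d + 7/2 + 5/(2*d)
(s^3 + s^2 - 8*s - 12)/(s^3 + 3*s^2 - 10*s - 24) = (s + 2)/(s + 4)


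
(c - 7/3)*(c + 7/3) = c^2 - 49/9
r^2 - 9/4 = (r - 3/2)*(r + 3/2)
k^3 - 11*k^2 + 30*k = k*(k - 6)*(k - 5)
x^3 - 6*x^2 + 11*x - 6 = (x - 3)*(x - 2)*(x - 1)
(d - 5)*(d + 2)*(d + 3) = d^3 - 19*d - 30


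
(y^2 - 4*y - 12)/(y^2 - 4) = (y - 6)/(y - 2)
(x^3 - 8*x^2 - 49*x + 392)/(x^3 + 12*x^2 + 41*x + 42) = (x^2 - 15*x + 56)/(x^2 + 5*x + 6)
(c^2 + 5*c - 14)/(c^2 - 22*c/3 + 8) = 3*(c^2 + 5*c - 14)/(3*c^2 - 22*c + 24)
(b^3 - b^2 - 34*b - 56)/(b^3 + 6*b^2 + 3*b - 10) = (b^2 - 3*b - 28)/(b^2 + 4*b - 5)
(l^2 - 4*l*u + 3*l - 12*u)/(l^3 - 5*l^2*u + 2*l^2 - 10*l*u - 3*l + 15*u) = (-l + 4*u)/(-l^2 + 5*l*u + l - 5*u)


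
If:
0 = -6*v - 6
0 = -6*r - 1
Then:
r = -1/6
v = -1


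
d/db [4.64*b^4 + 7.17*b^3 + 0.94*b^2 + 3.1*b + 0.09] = 18.56*b^3 + 21.51*b^2 + 1.88*b + 3.1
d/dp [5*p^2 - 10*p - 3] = 10*p - 10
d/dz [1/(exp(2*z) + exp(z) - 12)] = (-2*exp(z) - 1)*exp(z)/(exp(2*z) + exp(z) - 12)^2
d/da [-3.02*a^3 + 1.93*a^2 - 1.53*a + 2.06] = -9.06*a^2 + 3.86*a - 1.53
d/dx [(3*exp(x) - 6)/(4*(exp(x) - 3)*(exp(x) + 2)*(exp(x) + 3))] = 3*(-exp(3*x) + 2*exp(2*x) + 4*exp(x) - 18)*exp(x)/(2*(exp(6*x) + 4*exp(5*x) - 14*exp(4*x) - 72*exp(3*x) + 9*exp(2*x) + 324*exp(x) + 324))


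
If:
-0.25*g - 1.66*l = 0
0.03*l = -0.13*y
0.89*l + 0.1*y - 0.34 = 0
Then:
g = -2.60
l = 0.39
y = -0.09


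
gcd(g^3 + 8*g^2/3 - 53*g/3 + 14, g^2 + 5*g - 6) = g^2 + 5*g - 6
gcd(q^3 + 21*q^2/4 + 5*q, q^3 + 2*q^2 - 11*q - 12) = q + 4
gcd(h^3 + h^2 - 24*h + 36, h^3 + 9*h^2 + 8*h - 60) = h^2 + 4*h - 12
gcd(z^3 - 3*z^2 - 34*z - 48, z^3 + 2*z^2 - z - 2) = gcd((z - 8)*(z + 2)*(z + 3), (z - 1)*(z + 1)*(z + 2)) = z + 2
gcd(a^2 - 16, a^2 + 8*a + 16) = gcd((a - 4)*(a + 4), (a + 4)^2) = a + 4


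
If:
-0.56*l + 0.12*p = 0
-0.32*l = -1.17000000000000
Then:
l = 3.66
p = 17.06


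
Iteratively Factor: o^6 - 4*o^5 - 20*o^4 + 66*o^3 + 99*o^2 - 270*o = (o - 3)*(o^5 - o^4 - 23*o^3 - 3*o^2 + 90*o) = (o - 3)*(o - 2)*(o^4 + o^3 - 21*o^2 - 45*o) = o*(o - 3)*(o - 2)*(o^3 + o^2 - 21*o - 45) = o*(o - 3)*(o - 2)*(o + 3)*(o^2 - 2*o - 15) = o*(o - 5)*(o - 3)*(o - 2)*(o + 3)*(o + 3)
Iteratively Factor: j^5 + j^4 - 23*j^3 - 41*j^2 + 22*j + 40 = (j + 2)*(j^4 - j^3 - 21*j^2 + j + 20) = (j + 2)*(j + 4)*(j^3 - 5*j^2 - j + 5) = (j + 1)*(j + 2)*(j + 4)*(j^2 - 6*j + 5) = (j - 5)*(j + 1)*(j + 2)*(j + 4)*(j - 1)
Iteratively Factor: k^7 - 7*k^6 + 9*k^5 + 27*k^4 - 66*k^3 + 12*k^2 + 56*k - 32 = (k - 1)*(k^6 - 6*k^5 + 3*k^4 + 30*k^3 - 36*k^2 - 24*k + 32) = (k - 2)*(k - 1)*(k^5 - 4*k^4 - 5*k^3 + 20*k^2 + 4*k - 16) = (k - 2)*(k - 1)*(k + 2)*(k^4 - 6*k^3 + 7*k^2 + 6*k - 8) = (k - 4)*(k - 2)*(k - 1)*(k + 2)*(k^3 - 2*k^2 - k + 2) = (k - 4)*(k - 2)^2*(k - 1)*(k + 2)*(k^2 - 1) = (k - 4)*(k - 2)^2*(k - 1)^2*(k + 2)*(k + 1)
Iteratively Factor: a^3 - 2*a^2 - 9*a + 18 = (a - 2)*(a^2 - 9) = (a - 2)*(a + 3)*(a - 3)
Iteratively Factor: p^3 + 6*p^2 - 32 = (p + 4)*(p^2 + 2*p - 8) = (p - 2)*(p + 4)*(p + 4)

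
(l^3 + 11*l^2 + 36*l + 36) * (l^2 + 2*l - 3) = l^5 + 13*l^4 + 55*l^3 + 75*l^2 - 36*l - 108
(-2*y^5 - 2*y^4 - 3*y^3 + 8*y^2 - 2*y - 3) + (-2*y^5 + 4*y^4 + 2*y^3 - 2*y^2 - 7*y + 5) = -4*y^5 + 2*y^4 - y^3 + 6*y^2 - 9*y + 2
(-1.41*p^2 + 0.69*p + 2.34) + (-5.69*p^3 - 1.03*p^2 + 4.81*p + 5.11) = -5.69*p^3 - 2.44*p^2 + 5.5*p + 7.45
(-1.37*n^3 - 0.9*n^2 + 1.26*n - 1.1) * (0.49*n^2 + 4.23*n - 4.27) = -0.6713*n^5 - 6.2361*n^4 + 2.6603*n^3 + 8.6338*n^2 - 10.0332*n + 4.697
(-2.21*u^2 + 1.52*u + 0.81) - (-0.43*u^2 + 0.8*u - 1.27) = -1.78*u^2 + 0.72*u + 2.08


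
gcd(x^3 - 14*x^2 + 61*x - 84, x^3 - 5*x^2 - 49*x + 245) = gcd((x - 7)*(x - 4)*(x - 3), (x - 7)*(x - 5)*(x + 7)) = x - 7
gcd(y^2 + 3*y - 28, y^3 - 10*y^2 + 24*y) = y - 4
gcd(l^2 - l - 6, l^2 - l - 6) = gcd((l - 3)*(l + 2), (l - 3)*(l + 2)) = l^2 - l - 6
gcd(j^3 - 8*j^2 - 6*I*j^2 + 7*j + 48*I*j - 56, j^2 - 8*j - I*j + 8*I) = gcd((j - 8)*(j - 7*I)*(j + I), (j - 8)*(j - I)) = j - 8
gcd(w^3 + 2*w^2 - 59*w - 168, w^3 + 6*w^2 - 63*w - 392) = w^2 - w - 56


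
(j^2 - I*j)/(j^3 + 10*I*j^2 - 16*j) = (j - I)/(j^2 + 10*I*j - 16)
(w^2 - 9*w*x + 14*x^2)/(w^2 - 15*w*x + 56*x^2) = (-w + 2*x)/(-w + 8*x)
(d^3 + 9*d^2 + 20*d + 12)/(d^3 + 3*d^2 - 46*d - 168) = (d^2 + 3*d + 2)/(d^2 - 3*d - 28)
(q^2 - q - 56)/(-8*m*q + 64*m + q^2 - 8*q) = (q + 7)/(-8*m + q)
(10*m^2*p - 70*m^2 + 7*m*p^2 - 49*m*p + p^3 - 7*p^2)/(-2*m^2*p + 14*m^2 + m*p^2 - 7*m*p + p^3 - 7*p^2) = (5*m + p)/(-m + p)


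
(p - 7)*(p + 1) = p^2 - 6*p - 7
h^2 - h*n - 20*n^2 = (h - 5*n)*(h + 4*n)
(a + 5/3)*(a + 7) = a^2 + 26*a/3 + 35/3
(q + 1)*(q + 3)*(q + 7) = q^3 + 11*q^2 + 31*q + 21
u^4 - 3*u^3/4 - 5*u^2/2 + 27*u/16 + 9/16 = (u - 3/2)*(u - 1)*(u + 1/4)*(u + 3/2)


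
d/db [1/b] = -1/b^2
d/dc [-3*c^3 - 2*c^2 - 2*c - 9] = -9*c^2 - 4*c - 2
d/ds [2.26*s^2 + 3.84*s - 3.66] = 4.52*s + 3.84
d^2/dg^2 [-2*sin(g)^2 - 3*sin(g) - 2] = 3*sin(g) - 4*cos(2*g)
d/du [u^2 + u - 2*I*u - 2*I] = 2*u + 1 - 2*I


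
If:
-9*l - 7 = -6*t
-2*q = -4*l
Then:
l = 2*t/3 - 7/9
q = 4*t/3 - 14/9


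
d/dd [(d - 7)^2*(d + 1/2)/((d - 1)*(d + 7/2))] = (4*d^4 + 20*d^3 - 345*d^2 + 182*d - 833)/(4*d^4 + 20*d^3 - 3*d^2 - 70*d + 49)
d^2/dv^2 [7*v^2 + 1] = 14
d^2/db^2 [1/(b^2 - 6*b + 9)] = 6/(b^4 - 12*b^3 + 54*b^2 - 108*b + 81)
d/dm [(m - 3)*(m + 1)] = 2*m - 2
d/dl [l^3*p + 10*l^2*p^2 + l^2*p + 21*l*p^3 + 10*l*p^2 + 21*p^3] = p*(3*l^2 + 20*l*p + 2*l + 21*p^2 + 10*p)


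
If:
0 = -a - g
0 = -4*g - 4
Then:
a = 1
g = -1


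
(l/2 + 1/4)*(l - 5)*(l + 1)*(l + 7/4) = l^4/2 - 7*l^3/8 - 105*l^2/16 - 59*l/8 - 35/16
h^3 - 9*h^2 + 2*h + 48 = (h - 8)*(h - 3)*(h + 2)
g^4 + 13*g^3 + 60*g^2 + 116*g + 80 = (g + 2)^2*(g + 4)*(g + 5)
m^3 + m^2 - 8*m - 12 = (m - 3)*(m + 2)^2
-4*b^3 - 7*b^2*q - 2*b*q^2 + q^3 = (-4*b + q)*(b + q)^2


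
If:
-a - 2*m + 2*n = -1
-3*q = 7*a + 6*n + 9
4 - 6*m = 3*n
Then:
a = -q/3 - 29/27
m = q/18 + 64/81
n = -q/9 - 20/81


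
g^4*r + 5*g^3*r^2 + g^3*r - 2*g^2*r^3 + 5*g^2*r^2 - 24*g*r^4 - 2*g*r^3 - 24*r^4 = (g - 2*r)*(g + 3*r)*(g + 4*r)*(g*r + r)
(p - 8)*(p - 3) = p^2 - 11*p + 24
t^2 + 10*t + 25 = (t + 5)^2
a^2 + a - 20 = (a - 4)*(a + 5)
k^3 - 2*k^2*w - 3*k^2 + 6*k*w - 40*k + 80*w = (k - 8)*(k + 5)*(k - 2*w)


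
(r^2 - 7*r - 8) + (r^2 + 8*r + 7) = 2*r^2 + r - 1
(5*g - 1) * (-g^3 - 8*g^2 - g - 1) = -5*g^4 - 39*g^3 + 3*g^2 - 4*g + 1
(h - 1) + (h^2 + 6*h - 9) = h^2 + 7*h - 10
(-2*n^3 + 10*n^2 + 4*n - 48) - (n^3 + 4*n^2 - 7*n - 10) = -3*n^3 + 6*n^2 + 11*n - 38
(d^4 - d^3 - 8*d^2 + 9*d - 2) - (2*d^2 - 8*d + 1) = d^4 - d^3 - 10*d^2 + 17*d - 3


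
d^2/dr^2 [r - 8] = 0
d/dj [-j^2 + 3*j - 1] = 3 - 2*j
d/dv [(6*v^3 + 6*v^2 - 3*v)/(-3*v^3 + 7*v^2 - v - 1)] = 3*(20*v^4 - 10*v^3 - v^2 - 4*v + 1)/(9*v^6 - 42*v^5 + 55*v^4 - 8*v^3 - 13*v^2 + 2*v + 1)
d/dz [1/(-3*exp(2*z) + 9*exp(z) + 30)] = (2*exp(z) - 3)*exp(z)/(3*(-exp(2*z) + 3*exp(z) + 10)^2)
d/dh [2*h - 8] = 2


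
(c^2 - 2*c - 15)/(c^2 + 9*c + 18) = (c - 5)/(c + 6)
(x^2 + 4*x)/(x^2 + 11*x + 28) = x/(x + 7)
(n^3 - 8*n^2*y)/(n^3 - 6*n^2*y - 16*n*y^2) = n/(n + 2*y)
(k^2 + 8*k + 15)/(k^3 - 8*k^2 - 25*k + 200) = (k + 3)/(k^2 - 13*k + 40)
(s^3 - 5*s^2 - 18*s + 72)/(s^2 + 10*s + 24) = (s^2 - 9*s + 18)/(s + 6)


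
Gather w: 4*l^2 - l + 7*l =4*l^2 + 6*l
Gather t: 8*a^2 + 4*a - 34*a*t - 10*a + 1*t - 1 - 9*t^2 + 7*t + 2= 8*a^2 - 6*a - 9*t^2 + t*(8 - 34*a) + 1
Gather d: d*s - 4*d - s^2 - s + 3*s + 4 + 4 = d*(s - 4) - s^2 + 2*s + 8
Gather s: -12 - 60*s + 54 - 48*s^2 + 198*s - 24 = -48*s^2 + 138*s + 18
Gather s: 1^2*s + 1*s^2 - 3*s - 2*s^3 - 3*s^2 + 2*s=-2*s^3 - 2*s^2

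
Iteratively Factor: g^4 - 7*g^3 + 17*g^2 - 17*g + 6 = (g - 1)*(g^3 - 6*g^2 + 11*g - 6) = (g - 2)*(g - 1)*(g^2 - 4*g + 3) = (g - 2)*(g - 1)^2*(g - 3)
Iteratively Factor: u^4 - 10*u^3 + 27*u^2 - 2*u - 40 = (u - 4)*(u^3 - 6*u^2 + 3*u + 10) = (u - 5)*(u - 4)*(u^2 - u - 2) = (u - 5)*(u - 4)*(u + 1)*(u - 2)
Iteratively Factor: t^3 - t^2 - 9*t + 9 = (t - 3)*(t^2 + 2*t - 3) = (t - 3)*(t - 1)*(t + 3)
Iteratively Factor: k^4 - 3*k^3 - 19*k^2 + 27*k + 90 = (k + 2)*(k^3 - 5*k^2 - 9*k + 45) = (k + 2)*(k + 3)*(k^2 - 8*k + 15) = (k - 3)*(k + 2)*(k + 3)*(k - 5)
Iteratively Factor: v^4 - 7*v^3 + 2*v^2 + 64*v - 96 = (v + 3)*(v^3 - 10*v^2 + 32*v - 32) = (v - 4)*(v + 3)*(v^2 - 6*v + 8) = (v - 4)*(v - 2)*(v + 3)*(v - 4)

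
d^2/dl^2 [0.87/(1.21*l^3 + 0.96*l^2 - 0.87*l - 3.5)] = (-(6.3162*l + 1.6704)*(1.21*l^3 + 0.96*l^2 - 0.87*l - 3.5) + 0.87*(3.63*l^2 + 1.92*l - 0.87)*(7.26*l^2 + 3.84*l - 1.74))/(1.21*l^3 + 0.96*l^2 - 0.87*l - 3.5)^3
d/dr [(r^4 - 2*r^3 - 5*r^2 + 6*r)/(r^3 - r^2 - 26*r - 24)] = (r^6 - 2*r^5 - 71*r^4 - 4*r^3 + 280*r^2 + 240*r - 144)/(r^6 - 2*r^5 - 51*r^4 + 4*r^3 + 724*r^2 + 1248*r + 576)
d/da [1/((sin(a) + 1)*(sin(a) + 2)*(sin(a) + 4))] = (-14*sin(a) + 3*cos(a)^2 - 17)*cos(a)/((sin(a) + 1)^2*(sin(a) + 2)^2*(sin(a) + 4)^2)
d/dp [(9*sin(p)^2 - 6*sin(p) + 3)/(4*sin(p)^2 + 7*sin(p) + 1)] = 3*(29*sin(p)^2 - 2*sin(p) - 9)*cos(p)/(4*sin(p)^2 + 7*sin(p) + 1)^2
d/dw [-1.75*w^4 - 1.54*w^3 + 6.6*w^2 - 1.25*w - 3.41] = -7.0*w^3 - 4.62*w^2 + 13.2*w - 1.25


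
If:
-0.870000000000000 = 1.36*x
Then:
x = -0.64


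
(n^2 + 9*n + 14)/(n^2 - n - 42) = (n^2 + 9*n + 14)/(n^2 - n - 42)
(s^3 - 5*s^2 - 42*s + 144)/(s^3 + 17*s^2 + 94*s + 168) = (s^2 - 11*s + 24)/(s^2 + 11*s + 28)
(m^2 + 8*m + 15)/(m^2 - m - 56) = (m^2 + 8*m + 15)/(m^2 - m - 56)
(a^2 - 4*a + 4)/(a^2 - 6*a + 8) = (a - 2)/(a - 4)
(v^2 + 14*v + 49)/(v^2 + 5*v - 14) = (v + 7)/(v - 2)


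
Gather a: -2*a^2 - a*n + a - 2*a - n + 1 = -2*a^2 + a*(-n - 1) - n + 1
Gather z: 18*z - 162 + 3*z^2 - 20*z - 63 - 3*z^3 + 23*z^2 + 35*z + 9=-3*z^3 + 26*z^2 + 33*z - 216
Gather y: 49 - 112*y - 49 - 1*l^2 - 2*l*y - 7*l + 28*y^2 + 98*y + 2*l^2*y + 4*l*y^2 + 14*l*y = -l^2 - 7*l + y^2*(4*l + 28) + y*(2*l^2 + 12*l - 14)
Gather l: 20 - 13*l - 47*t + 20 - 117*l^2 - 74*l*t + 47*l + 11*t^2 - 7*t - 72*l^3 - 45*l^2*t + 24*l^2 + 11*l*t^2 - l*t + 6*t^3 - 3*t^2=-72*l^3 + l^2*(-45*t - 93) + l*(11*t^2 - 75*t + 34) + 6*t^3 + 8*t^2 - 54*t + 40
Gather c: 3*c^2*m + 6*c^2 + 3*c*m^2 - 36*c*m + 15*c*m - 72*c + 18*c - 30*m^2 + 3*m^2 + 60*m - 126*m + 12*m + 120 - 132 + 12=c^2*(3*m + 6) + c*(3*m^2 - 21*m - 54) - 27*m^2 - 54*m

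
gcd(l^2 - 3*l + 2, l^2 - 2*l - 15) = 1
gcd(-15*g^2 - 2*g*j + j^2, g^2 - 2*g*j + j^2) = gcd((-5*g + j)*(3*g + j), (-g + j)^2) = 1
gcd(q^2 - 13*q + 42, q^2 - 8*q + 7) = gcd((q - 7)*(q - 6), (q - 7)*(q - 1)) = q - 7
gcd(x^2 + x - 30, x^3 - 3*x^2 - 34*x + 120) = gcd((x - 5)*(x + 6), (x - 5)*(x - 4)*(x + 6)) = x^2 + x - 30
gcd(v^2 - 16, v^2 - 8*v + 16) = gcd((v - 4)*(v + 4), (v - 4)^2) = v - 4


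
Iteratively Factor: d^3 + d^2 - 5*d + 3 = (d - 1)*(d^2 + 2*d - 3) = (d - 1)^2*(d + 3)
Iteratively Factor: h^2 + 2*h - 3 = (h - 1)*(h + 3)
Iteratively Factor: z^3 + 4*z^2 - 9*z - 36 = (z - 3)*(z^2 + 7*z + 12) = (z - 3)*(z + 3)*(z + 4)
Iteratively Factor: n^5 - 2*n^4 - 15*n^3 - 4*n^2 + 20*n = (n + 2)*(n^4 - 4*n^3 - 7*n^2 + 10*n) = n*(n + 2)*(n^3 - 4*n^2 - 7*n + 10) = n*(n - 1)*(n + 2)*(n^2 - 3*n - 10) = n*(n - 5)*(n - 1)*(n + 2)*(n + 2)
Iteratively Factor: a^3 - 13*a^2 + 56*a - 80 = (a - 5)*(a^2 - 8*a + 16) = (a - 5)*(a - 4)*(a - 4)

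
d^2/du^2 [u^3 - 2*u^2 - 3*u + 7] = 6*u - 4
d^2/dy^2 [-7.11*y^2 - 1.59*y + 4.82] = -14.2200000000000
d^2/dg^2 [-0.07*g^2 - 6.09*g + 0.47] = -0.140000000000000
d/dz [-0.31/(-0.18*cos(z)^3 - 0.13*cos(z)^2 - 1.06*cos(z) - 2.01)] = (0.1674*cos(z)^2 + 0.0806*cos(z) + 0.3286)*sin(z)/(0.18*cos(z)^3 + 0.13*cos(z)^2 + 1.06*cos(z) + 2.01)^2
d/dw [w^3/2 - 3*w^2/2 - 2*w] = 3*w^2/2 - 3*w - 2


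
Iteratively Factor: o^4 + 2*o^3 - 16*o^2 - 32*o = (o)*(o^3 + 2*o^2 - 16*o - 32) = o*(o + 4)*(o^2 - 2*o - 8) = o*(o - 4)*(o + 4)*(o + 2)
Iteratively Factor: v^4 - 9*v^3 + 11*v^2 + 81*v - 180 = (v + 3)*(v^3 - 12*v^2 + 47*v - 60) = (v - 3)*(v + 3)*(v^2 - 9*v + 20) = (v - 5)*(v - 3)*(v + 3)*(v - 4)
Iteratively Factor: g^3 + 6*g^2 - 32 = (g + 4)*(g^2 + 2*g - 8) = (g + 4)^2*(g - 2)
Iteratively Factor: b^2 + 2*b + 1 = (b + 1)*(b + 1)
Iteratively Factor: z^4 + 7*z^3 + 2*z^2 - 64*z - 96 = (z - 3)*(z^3 + 10*z^2 + 32*z + 32) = (z - 3)*(z + 4)*(z^2 + 6*z + 8) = (z - 3)*(z + 2)*(z + 4)*(z + 4)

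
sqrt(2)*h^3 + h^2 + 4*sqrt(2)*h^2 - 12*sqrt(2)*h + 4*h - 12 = (h - 2)*(h + 6)*(sqrt(2)*h + 1)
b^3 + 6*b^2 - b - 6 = (b - 1)*(b + 1)*(b + 6)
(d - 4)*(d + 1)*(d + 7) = d^3 + 4*d^2 - 25*d - 28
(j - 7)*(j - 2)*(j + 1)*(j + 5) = j^4 - 3*j^3 - 35*j^2 + 39*j + 70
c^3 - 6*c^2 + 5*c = c*(c - 5)*(c - 1)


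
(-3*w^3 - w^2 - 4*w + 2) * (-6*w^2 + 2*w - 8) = 18*w^5 + 46*w^3 - 12*w^2 + 36*w - 16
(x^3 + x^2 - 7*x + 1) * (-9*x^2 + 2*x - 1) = -9*x^5 - 7*x^4 + 64*x^3 - 24*x^2 + 9*x - 1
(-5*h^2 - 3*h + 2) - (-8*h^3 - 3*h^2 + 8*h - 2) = 8*h^3 - 2*h^2 - 11*h + 4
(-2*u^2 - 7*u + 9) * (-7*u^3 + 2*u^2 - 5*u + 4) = 14*u^5 + 45*u^4 - 67*u^3 + 45*u^2 - 73*u + 36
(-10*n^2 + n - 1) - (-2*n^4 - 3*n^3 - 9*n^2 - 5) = 2*n^4 + 3*n^3 - n^2 + n + 4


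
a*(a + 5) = a^2 + 5*a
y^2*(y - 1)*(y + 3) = y^4 + 2*y^3 - 3*y^2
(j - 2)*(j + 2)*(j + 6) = j^3 + 6*j^2 - 4*j - 24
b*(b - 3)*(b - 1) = b^3 - 4*b^2 + 3*b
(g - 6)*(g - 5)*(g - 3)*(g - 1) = g^4 - 15*g^3 + 77*g^2 - 153*g + 90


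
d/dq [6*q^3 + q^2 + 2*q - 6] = 18*q^2 + 2*q + 2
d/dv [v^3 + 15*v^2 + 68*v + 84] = 3*v^2 + 30*v + 68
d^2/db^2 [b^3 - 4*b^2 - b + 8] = 6*b - 8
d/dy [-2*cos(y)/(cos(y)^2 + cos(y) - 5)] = 2*(sin(y)^2 - 6)*sin(y)/(cos(y)^2 + cos(y) - 5)^2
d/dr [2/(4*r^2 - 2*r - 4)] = (1 - 4*r)/(-2*r^2 + r + 2)^2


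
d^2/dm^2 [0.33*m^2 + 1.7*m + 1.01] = 0.660000000000000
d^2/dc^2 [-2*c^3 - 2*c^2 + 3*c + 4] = -12*c - 4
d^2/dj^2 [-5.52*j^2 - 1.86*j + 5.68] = -11.0400000000000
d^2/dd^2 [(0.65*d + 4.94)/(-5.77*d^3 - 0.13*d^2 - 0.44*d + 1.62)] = (-129.84231*d^5 - 1976.528502*d^4 - 56.009434*d^3 - 148.660668*d^2 - 279.573684*d - 4.920136)/(192.100033*d^9 + 12.984231*d^8 + 44.239167*d^7 - 159.821033*d^6 - 3.917448*d^5 - 24.683766*d^4 + 44.957564*d^3 + 0.0826200000000002*d^2 + 3.464208*d - 4.251528)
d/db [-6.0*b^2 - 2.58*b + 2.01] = -12.0*b - 2.58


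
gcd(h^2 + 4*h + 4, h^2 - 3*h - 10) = h + 2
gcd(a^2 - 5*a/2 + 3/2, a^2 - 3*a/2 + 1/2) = a - 1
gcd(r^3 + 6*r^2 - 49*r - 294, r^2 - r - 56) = r + 7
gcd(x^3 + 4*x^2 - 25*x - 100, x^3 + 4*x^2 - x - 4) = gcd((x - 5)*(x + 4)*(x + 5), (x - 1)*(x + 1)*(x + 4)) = x + 4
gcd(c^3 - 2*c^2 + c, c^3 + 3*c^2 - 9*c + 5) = c^2 - 2*c + 1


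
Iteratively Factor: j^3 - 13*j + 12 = (j - 1)*(j^2 + j - 12) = (j - 3)*(j - 1)*(j + 4)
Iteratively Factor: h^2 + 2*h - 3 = (h - 1)*(h + 3)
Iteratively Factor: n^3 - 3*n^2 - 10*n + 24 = (n + 3)*(n^2 - 6*n + 8) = (n - 4)*(n + 3)*(n - 2)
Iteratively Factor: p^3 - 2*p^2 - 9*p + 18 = (p + 3)*(p^2 - 5*p + 6) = (p - 3)*(p + 3)*(p - 2)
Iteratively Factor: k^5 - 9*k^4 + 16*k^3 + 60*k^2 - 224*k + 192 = (k - 2)*(k^4 - 7*k^3 + 2*k^2 + 64*k - 96) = (k - 2)*(k + 3)*(k^3 - 10*k^2 + 32*k - 32) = (k - 4)*(k - 2)*(k + 3)*(k^2 - 6*k + 8) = (k - 4)*(k - 2)^2*(k + 3)*(k - 4)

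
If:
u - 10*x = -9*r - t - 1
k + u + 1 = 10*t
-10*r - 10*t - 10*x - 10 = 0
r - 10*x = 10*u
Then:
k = -647*x/27 - 11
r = 40*x/27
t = -67*x/27 - 1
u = -23*x/27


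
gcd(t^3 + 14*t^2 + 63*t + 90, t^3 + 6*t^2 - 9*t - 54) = t^2 + 9*t + 18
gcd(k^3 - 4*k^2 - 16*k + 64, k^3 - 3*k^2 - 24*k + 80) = k^2 - 8*k + 16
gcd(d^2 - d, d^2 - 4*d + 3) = d - 1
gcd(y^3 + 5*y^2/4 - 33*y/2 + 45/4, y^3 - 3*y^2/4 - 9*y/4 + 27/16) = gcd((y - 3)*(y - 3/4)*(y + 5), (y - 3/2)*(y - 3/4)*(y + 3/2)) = y - 3/4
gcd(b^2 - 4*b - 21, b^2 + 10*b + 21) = b + 3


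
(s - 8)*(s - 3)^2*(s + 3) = s^4 - 11*s^3 + 15*s^2 + 99*s - 216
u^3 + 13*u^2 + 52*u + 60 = (u + 2)*(u + 5)*(u + 6)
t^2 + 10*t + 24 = (t + 4)*(t + 6)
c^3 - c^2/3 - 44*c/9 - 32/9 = (c - 8/3)*(c + 1)*(c + 4/3)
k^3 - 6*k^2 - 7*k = k*(k - 7)*(k + 1)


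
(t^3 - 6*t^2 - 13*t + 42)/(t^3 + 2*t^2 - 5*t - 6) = (t - 7)/(t + 1)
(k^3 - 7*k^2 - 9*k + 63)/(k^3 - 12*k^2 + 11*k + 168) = (k - 3)/(k - 8)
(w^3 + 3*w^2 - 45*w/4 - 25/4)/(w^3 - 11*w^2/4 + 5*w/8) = 2*(2*w^2 + 11*w + 5)/(w*(4*w - 1))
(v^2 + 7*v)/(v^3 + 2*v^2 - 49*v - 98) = v/(v^2 - 5*v - 14)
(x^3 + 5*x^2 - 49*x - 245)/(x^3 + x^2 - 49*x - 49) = (x + 5)/(x + 1)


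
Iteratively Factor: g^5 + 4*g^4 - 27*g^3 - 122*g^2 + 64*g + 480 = (g - 5)*(g^4 + 9*g^3 + 18*g^2 - 32*g - 96) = (g - 5)*(g - 2)*(g^3 + 11*g^2 + 40*g + 48) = (g - 5)*(g - 2)*(g + 4)*(g^2 + 7*g + 12) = (g - 5)*(g - 2)*(g + 3)*(g + 4)*(g + 4)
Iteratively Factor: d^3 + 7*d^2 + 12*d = (d + 4)*(d^2 + 3*d) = d*(d + 4)*(d + 3)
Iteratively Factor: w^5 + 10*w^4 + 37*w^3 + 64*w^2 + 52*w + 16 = (w + 1)*(w^4 + 9*w^3 + 28*w^2 + 36*w + 16) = (w + 1)^2*(w^3 + 8*w^2 + 20*w + 16) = (w + 1)^2*(w + 2)*(w^2 + 6*w + 8) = (w + 1)^2*(w + 2)*(w + 4)*(w + 2)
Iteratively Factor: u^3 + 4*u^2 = (u + 4)*(u^2) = u*(u + 4)*(u)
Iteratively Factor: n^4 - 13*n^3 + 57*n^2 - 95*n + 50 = (n - 1)*(n^3 - 12*n^2 + 45*n - 50) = (n - 5)*(n - 1)*(n^2 - 7*n + 10) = (n - 5)*(n - 2)*(n - 1)*(n - 5)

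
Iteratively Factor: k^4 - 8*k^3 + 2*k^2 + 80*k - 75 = (k - 5)*(k^3 - 3*k^2 - 13*k + 15) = (k - 5)*(k - 1)*(k^2 - 2*k - 15) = (k - 5)^2*(k - 1)*(k + 3)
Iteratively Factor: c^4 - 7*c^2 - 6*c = (c)*(c^3 - 7*c - 6) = c*(c + 1)*(c^2 - c - 6) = c*(c + 1)*(c + 2)*(c - 3)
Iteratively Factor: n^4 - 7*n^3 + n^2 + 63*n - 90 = (n - 5)*(n^3 - 2*n^2 - 9*n + 18) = (n - 5)*(n + 3)*(n^2 - 5*n + 6) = (n - 5)*(n - 2)*(n + 3)*(n - 3)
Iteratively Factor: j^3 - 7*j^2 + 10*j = (j - 2)*(j^2 - 5*j) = (j - 5)*(j - 2)*(j)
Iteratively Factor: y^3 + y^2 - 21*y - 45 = (y - 5)*(y^2 + 6*y + 9) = (y - 5)*(y + 3)*(y + 3)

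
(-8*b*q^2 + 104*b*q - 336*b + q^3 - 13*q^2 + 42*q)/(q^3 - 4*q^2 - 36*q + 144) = (-8*b*q + 56*b + q^2 - 7*q)/(q^2 + 2*q - 24)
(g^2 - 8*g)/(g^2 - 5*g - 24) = g/(g + 3)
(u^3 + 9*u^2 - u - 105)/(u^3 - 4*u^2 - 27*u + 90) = (u + 7)/(u - 6)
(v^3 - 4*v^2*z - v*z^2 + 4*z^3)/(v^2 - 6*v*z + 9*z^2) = (v^3 - 4*v^2*z - v*z^2 + 4*z^3)/(v^2 - 6*v*z + 9*z^2)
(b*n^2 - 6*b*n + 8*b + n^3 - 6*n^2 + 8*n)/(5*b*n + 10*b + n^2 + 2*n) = (b*n^2 - 6*b*n + 8*b + n^3 - 6*n^2 + 8*n)/(5*b*n + 10*b + n^2 + 2*n)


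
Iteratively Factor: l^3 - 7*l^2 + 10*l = (l - 2)*(l^2 - 5*l) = l*(l - 2)*(l - 5)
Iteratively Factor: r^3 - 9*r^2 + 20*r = (r - 4)*(r^2 - 5*r) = r*(r - 4)*(r - 5)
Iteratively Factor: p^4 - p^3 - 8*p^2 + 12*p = (p + 3)*(p^3 - 4*p^2 + 4*p) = (p - 2)*(p + 3)*(p^2 - 2*p) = p*(p - 2)*(p + 3)*(p - 2)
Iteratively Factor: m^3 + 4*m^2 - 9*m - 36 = (m + 4)*(m^2 - 9) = (m - 3)*(m + 4)*(m + 3)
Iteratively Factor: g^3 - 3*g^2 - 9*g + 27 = (g - 3)*(g^2 - 9) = (g - 3)^2*(g + 3)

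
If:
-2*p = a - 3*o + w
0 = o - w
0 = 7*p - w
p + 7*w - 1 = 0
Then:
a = 6/25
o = 7/50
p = 1/50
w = 7/50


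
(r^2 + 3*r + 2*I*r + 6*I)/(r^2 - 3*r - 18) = (r + 2*I)/(r - 6)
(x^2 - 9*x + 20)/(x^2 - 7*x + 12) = (x - 5)/(x - 3)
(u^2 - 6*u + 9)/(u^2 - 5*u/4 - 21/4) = 4*(u - 3)/(4*u + 7)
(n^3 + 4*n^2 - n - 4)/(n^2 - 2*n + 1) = (n^2 + 5*n + 4)/(n - 1)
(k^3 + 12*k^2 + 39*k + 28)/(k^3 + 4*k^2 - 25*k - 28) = (k + 4)/(k - 4)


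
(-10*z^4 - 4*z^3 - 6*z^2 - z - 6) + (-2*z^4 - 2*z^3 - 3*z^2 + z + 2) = -12*z^4 - 6*z^3 - 9*z^2 - 4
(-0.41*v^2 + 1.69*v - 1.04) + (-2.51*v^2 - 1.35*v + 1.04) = -2.92*v^2 + 0.34*v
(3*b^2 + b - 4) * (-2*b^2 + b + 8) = -6*b^4 + b^3 + 33*b^2 + 4*b - 32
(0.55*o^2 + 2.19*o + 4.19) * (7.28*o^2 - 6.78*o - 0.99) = 4.004*o^4 + 12.2142*o^3 + 15.1105*o^2 - 30.5763*o - 4.1481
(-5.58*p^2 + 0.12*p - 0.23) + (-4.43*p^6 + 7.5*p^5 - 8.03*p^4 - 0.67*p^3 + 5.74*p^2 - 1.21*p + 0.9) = -4.43*p^6 + 7.5*p^5 - 8.03*p^4 - 0.67*p^3 + 0.16*p^2 - 1.09*p + 0.67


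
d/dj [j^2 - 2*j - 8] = 2*j - 2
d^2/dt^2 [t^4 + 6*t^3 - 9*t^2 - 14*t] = 12*t^2 + 36*t - 18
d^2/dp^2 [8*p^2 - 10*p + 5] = 16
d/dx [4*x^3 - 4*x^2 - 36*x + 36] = 12*x^2 - 8*x - 36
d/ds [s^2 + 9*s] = 2*s + 9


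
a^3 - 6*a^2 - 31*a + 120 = (a - 8)*(a - 3)*(a + 5)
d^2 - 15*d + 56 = (d - 8)*(d - 7)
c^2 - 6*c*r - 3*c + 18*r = (c - 3)*(c - 6*r)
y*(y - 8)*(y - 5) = y^3 - 13*y^2 + 40*y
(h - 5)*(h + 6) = h^2 + h - 30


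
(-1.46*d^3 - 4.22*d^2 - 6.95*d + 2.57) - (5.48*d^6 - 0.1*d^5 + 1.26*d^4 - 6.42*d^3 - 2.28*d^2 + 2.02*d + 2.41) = -5.48*d^6 + 0.1*d^5 - 1.26*d^4 + 4.96*d^3 - 1.94*d^2 - 8.97*d + 0.16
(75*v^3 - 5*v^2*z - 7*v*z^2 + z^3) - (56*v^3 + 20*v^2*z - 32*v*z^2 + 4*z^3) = 19*v^3 - 25*v^2*z + 25*v*z^2 - 3*z^3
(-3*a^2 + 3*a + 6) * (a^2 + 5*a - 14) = -3*a^4 - 12*a^3 + 63*a^2 - 12*a - 84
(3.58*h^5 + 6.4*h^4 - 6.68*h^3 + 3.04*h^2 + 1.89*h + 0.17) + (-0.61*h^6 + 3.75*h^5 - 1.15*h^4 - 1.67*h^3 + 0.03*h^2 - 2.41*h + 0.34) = -0.61*h^6 + 7.33*h^5 + 5.25*h^4 - 8.35*h^3 + 3.07*h^2 - 0.52*h + 0.51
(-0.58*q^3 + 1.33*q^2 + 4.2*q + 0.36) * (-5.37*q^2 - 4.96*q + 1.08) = 3.1146*q^5 - 4.2653*q^4 - 29.7772*q^3 - 21.3288*q^2 + 2.7504*q + 0.3888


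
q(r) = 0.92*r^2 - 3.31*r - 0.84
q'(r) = 1.84*r - 3.31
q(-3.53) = 22.31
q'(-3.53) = -9.81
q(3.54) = -1.03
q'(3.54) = 3.20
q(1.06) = -3.31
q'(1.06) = -1.36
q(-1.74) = 7.70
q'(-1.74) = -6.51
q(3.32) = -1.69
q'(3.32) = 2.80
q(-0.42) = 0.71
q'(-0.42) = -4.08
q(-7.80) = 80.95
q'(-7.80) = -17.66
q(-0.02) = -0.77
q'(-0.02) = -3.35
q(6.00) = 12.42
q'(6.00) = 7.73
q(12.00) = 91.92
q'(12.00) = 18.77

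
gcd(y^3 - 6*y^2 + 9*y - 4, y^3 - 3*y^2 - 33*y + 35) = y - 1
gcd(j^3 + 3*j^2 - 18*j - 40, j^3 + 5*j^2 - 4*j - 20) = j^2 + 7*j + 10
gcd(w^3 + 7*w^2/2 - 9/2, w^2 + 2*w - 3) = w^2 + 2*w - 3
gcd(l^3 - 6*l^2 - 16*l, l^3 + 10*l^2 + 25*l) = l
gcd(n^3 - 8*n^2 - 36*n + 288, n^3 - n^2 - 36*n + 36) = n^2 - 36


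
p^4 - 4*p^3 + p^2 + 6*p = p*(p - 3)*(p - 2)*(p + 1)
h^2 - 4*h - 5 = (h - 5)*(h + 1)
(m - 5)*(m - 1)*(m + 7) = m^3 + m^2 - 37*m + 35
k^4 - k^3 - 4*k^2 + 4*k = k*(k - 2)*(k - 1)*(k + 2)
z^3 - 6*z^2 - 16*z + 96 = (z - 6)*(z - 4)*(z + 4)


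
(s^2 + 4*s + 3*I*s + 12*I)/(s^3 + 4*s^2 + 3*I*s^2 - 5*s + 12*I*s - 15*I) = (s + 4)/(s^2 + 4*s - 5)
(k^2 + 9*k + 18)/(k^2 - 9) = (k + 6)/(k - 3)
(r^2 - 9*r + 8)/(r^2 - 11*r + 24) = (r - 1)/(r - 3)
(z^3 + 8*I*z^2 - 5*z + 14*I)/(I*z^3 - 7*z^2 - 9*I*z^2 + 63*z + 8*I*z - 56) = (-I*z^2 + z - 2*I)/(z^2 - 9*z + 8)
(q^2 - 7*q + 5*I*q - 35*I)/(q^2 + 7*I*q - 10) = (q - 7)/(q + 2*I)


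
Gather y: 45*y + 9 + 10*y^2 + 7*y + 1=10*y^2 + 52*y + 10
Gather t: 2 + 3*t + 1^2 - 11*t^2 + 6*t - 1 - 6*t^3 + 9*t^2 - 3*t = -6*t^3 - 2*t^2 + 6*t + 2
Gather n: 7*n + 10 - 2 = 7*n + 8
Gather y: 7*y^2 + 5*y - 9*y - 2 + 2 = 7*y^2 - 4*y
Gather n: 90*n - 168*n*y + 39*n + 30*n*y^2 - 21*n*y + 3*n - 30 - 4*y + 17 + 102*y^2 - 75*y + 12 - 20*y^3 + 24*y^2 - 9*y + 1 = n*(30*y^2 - 189*y + 132) - 20*y^3 + 126*y^2 - 88*y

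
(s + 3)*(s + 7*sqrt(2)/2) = s^2 + 3*s + 7*sqrt(2)*s/2 + 21*sqrt(2)/2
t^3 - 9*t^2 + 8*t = t*(t - 8)*(t - 1)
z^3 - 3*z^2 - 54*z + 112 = (z - 8)*(z - 2)*(z + 7)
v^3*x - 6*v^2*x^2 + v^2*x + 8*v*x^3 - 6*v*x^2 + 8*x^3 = (v - 4*x)*(v - 2*x)*(v*x + x)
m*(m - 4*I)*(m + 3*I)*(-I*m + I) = -I*m^4 - m^3 + I*m^3 + m^2 - 12*I*m^2 + 12*I*m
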